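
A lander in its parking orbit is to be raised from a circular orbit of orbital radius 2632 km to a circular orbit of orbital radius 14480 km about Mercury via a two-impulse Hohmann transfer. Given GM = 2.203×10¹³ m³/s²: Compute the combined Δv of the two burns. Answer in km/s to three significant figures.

Δv_total ≈ 1.42 km/s

r₁ = 2632 km = 2.632×10⁶ m.
r₂ = 14480 km = 1.448×10⁷ m.
Transfer ellipse a_t = (r₁ + r₂)/2 = 8.556×10⁶ m.
At r₁: circular v_c1 = √(μ/r₁) = 2893 m/s; transfer-periherm v_p = √[μ(2/r₁ − 1/a_t)] = 3764 m/s.
Δv₁ = v_p − v_c1 = 870.6 m/s.
At r₂: circular v_c2 = √(μ/r₂) = 1233 m/s; transfer-apoherm v_a = √[μ(2/r₂ − 1/a_t)] = 684.1 m/s.
Δv₂ = v_c2 − v_a = 549.3 m/s.
Total Δv = Δv₁ + Δv₂ = 1420 m/s = 1.420 km/s.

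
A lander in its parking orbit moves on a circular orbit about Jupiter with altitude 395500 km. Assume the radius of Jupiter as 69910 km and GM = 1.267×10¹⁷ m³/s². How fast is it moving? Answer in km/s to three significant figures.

r = 69910 + 395500 = 465410 km = 4.6541×10⁸ m.
For a circular orbit v = √(μ/r) = √(1.267×10¹⁷ / 4.654×10⁸) = √(2.722×10⁸) = 16500 m/s.
That is 16.50 km/s.

v ≈ 16.5 km/s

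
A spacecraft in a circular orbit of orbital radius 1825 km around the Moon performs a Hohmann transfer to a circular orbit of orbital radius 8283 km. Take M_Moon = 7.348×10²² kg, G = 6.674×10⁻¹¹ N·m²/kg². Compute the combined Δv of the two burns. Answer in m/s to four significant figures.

Δv_total ≈ 766.4 m/s

μ = GM = 6.674×10⁻¹¹ × 7.348×10²² = 4.904×10¹² m³/s².
r₁ = 1825 km = 1.825×10⁶ m.
r₂ = 8283 km = 8.283×10⁶ m.
Transfer ellipse a_t = (r₁ + r₂)/2 = 5.054×10⁶ m.
At r₁: circular v_c1 = √(μ/r₁) = 1639 m/s; transfer-perilune v_p = √[μ(2/r₁ − 1/a_t)] = 2099 m/s.
Δv₁ = v_p − v_c1 = 459.3 m/s.
At r₂: circular v_c2 = √(μ/r₂) = 769.5 m/s; transfer-apolune v_a = √[μ(2/r₂ − 1/a_t)] = 462.4 m/s.
Δv₂ = v_c2 − v_a = 307.1 m/s.
Total Δv = Δv₁ + Δv₂ = 766.4 m/s.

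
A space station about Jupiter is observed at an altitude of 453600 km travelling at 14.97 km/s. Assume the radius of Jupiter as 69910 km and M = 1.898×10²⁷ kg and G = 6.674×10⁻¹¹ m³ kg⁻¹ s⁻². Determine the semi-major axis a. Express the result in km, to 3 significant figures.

μ = GM = 6.674×10⁻¹¹ × 1.898×10²⁷ = 1.267×10¹⁷ m³/s².
r = 69910 + 453600 = 5.2351×10⁵ km = 5.235×10⁸ m.
Specific orbital energy ε = v²/2 − μ/r = (14970)²/2 − 1.267×10¹⁷/5.235×10⁸ = -1.299×10⁸ J/kg.
Since ε = −μ/(2a), a = −μ/(2ε) = 4.875×10⁸ m = 4.8751×10⁵ km.

a ≈ 4.88×10⁵ km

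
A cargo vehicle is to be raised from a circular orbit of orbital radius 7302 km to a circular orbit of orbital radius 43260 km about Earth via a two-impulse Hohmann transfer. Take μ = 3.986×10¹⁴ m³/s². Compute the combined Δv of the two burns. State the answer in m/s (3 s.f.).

r₁ = 7302 km = 7.302×10⁶ m.
r₂ = 43260 km = 4.326×10⁷ m.
Transfer ellipse a_t = (r₁ + r₂)/2 = 2.528×10⁷ m.
At r₁: circular v_c1 = √(μ/r₁) = 7388 m/s; transfer-perigee v_p = √[μ(2/r₁ − 1/a_t)] = 9665 m/s.
Δv₁ = v_p − v_c1 = 2276 m/s.
At r₂: circular v_c2 = √(μ/r₂) = 3035 m/s; transfer-apogee v_a = √[μ(2/r₂ − 1/a_t)] = 1631 m/s.
Δv₂ = v_c2 − v_a = 1404 m/s.
Total Δv = Δv₁ + Δv₂ = 3681 m/s.

Δv_total ≈ 3680 m/s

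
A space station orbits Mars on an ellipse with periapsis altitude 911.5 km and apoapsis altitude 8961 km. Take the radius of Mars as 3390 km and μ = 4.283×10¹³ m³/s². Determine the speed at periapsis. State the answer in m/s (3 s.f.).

r_p = 3390 + 911.5 = 4301.5 km = 4.3015×10⁶ m.
r_a = 3390 + 8961 = 12351 km = 1.2351×10⁷ m.
Semi-major axis a = (r_p + r_a)/2 = 8326.2 km = 8.326×10⁶ m.
Vis-viva: v² = μ(2/r − 1/a) = 4.283×10¹³ × (4.650×10⁻⁷ − 1.201×10⁻⁷) = 1.477×10⁷ m²/s².
v = 3843 m/s.

v ≈ 3840 m/s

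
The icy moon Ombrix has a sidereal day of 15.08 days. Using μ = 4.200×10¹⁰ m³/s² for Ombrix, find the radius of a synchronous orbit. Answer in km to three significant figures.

r_sync ≈ 12200 km

T = 15.08 days = 1.303×10⁶ s.
A synchronous orbit has period T, so by Kepler's third law a = (μT²/4π²)^(1/3).
μT²/4π² = 4.200×10¹⁰ × (1.303×10⁶)² / 39.48 = 1.806×10²¹ m³.
a = 1.218×10⁷ m = 12178 km.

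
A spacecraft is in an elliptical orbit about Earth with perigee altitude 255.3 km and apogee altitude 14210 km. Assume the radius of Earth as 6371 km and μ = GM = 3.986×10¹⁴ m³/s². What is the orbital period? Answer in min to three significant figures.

r_p = 6371 + 255.3 = 6626.3 km = 6.6263×10⁶ m.
r_a = 6371 + 14210 = 20581 km = 2.0581×10⁷ m.
Semi-major axis a = (r_p + r_a)/2 = (6626.3 + 20581)/2 = 13604 km = 1.360×10⁷ m.
By Kepler's third law T = 2π√(a³/μ) = 2π × 2.513×10³ = 1.579×10⁴ s.
= 263.2 min.

T ≈ 263 min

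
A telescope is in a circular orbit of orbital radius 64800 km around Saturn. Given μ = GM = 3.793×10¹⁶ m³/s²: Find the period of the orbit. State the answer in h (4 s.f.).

T ≈ 4.675 h

r = 64800 km = 6.480×10⁷ m.
Kepler's third law: T = 2π√(r³/μ) = 2π√((6.480×10⁷)³ / 3.793×10¹⁶).
r³/μ = 7.174×10⁶ s², so T = 2π × 2.678×10³ = 1.683×10⁴ s.
Converting: 1.683×10⁴ s ÷ 3600 = 4.675 h.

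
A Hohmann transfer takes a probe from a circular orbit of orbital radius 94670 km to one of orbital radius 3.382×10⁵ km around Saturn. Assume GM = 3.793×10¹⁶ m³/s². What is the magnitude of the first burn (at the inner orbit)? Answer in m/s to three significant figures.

r₁ = 94670 km = 9.467×10⁷ m.
r₂ = 3.382×10⁵ km = 3.382×10⁸ m.
Transfer ellipse a_t = (r₁ + r₂)/2 = 2.164×10⁸ m.
At r₁: circular v_c1 = √(μ/r₁) = 20020 m/s; transfer-perikrone v_p = √[μ(2/r₁ − 1/a_t)] = 25020 m/s.
Δv₁ = v_p − v_c1 = 5005 m/s.

Δv ≈ 5000 m/s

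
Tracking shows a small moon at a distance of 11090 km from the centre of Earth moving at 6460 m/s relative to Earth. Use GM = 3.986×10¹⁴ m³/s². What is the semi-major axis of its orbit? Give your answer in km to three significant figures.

a ≈ 13200 km

r = 1.109×10⁷ m.
Vis-viva rearranged: 1/a = 2/r − v²/μ = 1.803×10⁻⁷ − 1.047×10⁻⁷ = 7.565×10⁻⁸ m⁻¹.
a = 1.322×10⁷ m = 13219 km.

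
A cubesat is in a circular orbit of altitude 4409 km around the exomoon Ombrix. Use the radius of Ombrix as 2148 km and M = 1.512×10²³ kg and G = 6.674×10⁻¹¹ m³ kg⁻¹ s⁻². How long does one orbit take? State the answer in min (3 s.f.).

μ = GM = 6.674×10⁻¹¹ × 1.512×10²³ = 1.009×10¹³ m³/s².
r = 2148 + 4409 = 6557.0 km = 6.5570×10⁶ m.
Kepler's third law: T = 2π√(r³/μ) = 2π√((6.557×10⁶)³ / 1.009×10¹³).
r³/μ = 2.794×10⁷ s², so T = 2π × 5.286×10³ = 3.321×10⁴ s.
Converting: 3.321×10⁴ s ÷ 60.00 = 553.5 min.

T ≈ 553 min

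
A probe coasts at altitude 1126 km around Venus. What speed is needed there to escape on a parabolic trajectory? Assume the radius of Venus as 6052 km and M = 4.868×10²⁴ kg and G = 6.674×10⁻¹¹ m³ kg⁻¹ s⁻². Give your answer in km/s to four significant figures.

v_esc ≈ 9.514 km/s

μ = GM = 6.674×10⁻¹¹ × 4.868×10²⁴ = 3.249×10¹⁴ m³/s².
r = 6052 + 1126 = 7178.0 km = 7.1780×10⁶ m.
Escape speed v_esc = √(2μ/r) = √(2 × 3.249×10¹⁴ / 7.178×10⁶) = √(9.052×10⁷) = 9514 m/s.
= 9.514 km/s.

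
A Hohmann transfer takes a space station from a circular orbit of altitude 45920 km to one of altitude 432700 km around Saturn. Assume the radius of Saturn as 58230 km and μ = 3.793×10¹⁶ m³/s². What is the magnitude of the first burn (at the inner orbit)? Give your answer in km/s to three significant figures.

Δv ≈ 5.43 km/s

r₁ = 58230 + 45920 = 104150 km = 1.0415×10⁸ m.
r₂ = 58230 + 432700 = 490930 km = 4.9093×10⁸ m.
Transfer ellipse a_t = (r₁ + r₂)/2 = 2.975×10⁸ m.
At r₁: circular v_c1 = √(μ/r₁) = 19080 m/s; transfer-perikrone v_p = √[μ(2/r₁ − 1/a_t)] = 24510 m/s.
Δv₁ = v_p − v_c1 = 5429 m/s.
= 5.429 km/s.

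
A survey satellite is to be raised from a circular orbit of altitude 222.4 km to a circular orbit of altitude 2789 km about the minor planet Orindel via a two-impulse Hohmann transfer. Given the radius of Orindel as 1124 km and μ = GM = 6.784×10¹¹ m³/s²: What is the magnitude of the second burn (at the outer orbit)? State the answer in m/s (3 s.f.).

Δv ≈ 118 m/s

r₁ = 1124 + 222.4 = 1346.4 km = 1.3464×10⁶ m.
r₂ = 1124 + 2789 = 3913.0 km = 3.9130×10⁶ m.
Transfer ellipse a_t = (r₁ + r₂)/2 = 2.630×10⁶ m.
At r₁: circular v_c1 = √(μ/r₁) = 709.8 m/s; transfer-periapsis v_p = √[μ(2/r₁ − 1/a_t)] = 865.9 m/s.
At r₂: circular v_c2 = √(μ/r₂) = 416.4 m/s; transfer-apoapsis v_a = √[μ(2/r₂ − 1/a_t)] = 297.9 m/s.
Δv₂ = v_c2 − v_a = 118.4 m/s.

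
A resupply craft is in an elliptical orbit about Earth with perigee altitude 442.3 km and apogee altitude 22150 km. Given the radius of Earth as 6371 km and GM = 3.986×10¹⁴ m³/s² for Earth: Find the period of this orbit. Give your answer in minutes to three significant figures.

T ≈ 390 minutes

r_p = 6371 + 442.3 = 6813.3 km = 6.8133×10⁶ m.
r_a = 6371 + 22150 = 28521 km = 2.8521×10⁷ m.
Semi-major axis a = (r_p + r_a)/2 = (6813.3 + 28521)/2 = 17667 km = 1.767×10⁷ m.
By Kepler's third law T = 2π√(a³/μ) = 2π × 3.719×10³ = 2.337×10⁴ s.
= 389.5 minutes.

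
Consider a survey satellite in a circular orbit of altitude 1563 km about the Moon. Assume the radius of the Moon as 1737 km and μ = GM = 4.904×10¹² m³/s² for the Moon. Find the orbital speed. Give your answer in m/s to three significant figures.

r = 1737 + 1563 = 3300.0 km = 3.3000×10⁶ m.
For a circular orbit v = √(μ/r) = √(4.904×10¹² / 3.300×10⁶) = √(1.486×10⁶) = 1219 m/s.

v ≈ 1220 m/s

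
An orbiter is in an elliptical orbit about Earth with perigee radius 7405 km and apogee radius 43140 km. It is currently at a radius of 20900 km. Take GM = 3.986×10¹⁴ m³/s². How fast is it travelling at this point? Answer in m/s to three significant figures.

v ≈ 4730 m/s

Semi-major axis a = (r_p + r_a)/2 = 25272 km = 2.527×10⁷ m.
Vis-viva: v² = μ(2/r − 1/a) = 3.986×10¹⁴ × (9.569×10⁻⁸ − 3.957×10⁻⁸) = 2.237×10⁷ m²/s².
v = 4730 m/s.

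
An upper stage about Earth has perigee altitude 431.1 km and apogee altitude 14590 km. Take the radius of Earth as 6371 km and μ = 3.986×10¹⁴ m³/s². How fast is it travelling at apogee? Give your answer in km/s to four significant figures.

r_p = 6371 + 431.1 = 6802.1 km = 6.8021×10⁶ m.
r_a = 6371 + 14590 = 20961 km = 2.0961×10⁷ m.
Semi-major axis a = (r_p + r_a)/2 = 13882 km = 1.388×10⁷ m.
Vis-viva: v² = μ(2/r − 1/a) = 3.986×10¹⁴ × (9.542×10⁻⁸ − 7.204×10⁻⁸) = 9.318×10⁶ m²/s².
v = 3053 m/s = 3.053 km/s.

v ≈ 3.053 km/s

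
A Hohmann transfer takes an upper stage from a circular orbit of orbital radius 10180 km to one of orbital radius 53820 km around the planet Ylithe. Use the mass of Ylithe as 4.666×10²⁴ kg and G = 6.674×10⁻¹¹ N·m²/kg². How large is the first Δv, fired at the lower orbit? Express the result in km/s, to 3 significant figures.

μ = GM = 6.674×10⁻¹¹ × 4.666×10²⁴ = 3.114×10¹⁴ m³/s².
r₁ = 10180 km = 1.018×10⁷ m.
r₂ = 53820 km = 5.382×10⁷ m.
Transfer ellipse a_t = (r₁ + r₂)/2 = 3.200×10⁷ m.
At r₁: circular v_c1 = √(μ/r₁) = 5531 m/s; transfer-periapsis v_p = √[μ(2/r₁ − 1/a_t)] = 7173 m/s.
Δv₁ = v_p − v_c1 = 1642 m/s.
= 1.642 km/s.

Δv ≈ 1.64 km/s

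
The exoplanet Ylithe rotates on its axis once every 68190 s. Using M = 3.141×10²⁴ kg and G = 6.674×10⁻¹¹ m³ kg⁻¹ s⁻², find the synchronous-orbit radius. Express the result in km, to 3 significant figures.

μ = GM = 6.674×10⁻¹¹ × 3.141×10²⁴ = 2.096×10¹⁴ m³/s².
A synchronous orbit has period T, so by Kepler's third law a = (μT²/4π²)^(1/3).
μT²/4π² = 2.096×10¹⁴ × (6.819×10⁴)² / 39.48 = 2.469×10²² m³.
a = 2.912×10⁷ m = 29119 km.

r_sync ≈ 29100 km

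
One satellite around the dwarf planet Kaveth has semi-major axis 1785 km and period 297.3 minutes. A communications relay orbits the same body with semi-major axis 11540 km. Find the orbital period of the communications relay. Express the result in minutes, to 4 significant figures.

T₂ ≈ 4887 minutes

Kepler's third law: T² ∝ a³, so T₂ = T₁ (a₂/a₁)^(3/2).
a₂/a₁ = 6.465, (a₂/a₁)^(3/2) = 16.44.
T₂ = 297.3 × 16.44 = 4887 minutes.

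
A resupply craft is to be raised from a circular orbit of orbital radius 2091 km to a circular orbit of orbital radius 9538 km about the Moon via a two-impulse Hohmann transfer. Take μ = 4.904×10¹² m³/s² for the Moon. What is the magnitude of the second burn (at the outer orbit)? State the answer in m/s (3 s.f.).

Δv ≈ 287 m/s

r₁ = 2091 km = 2.091×10⁶ m.
r₂ = 9538 km = 9.538×10⁶ m.
Transfer ellipse a_t = (r₁ + r₂)/2 = 5.814×10⁶ m.
At r₁: circular v_c1 = √(μ/r₁) = 1531 m/s; transfer-perilune v_p = √[μ(2/r₁ − 1/a_t)] = 1961 m/s.
At r₂: circular v_c2 = √(μ/r₂) = 717.0 m/s; transfer-apolune v_a = √[μ(2/r₂ − 1/a_t)] = 430.0 m/s.
Δv₂ = v_c2 − v_a = 287.0 m/s.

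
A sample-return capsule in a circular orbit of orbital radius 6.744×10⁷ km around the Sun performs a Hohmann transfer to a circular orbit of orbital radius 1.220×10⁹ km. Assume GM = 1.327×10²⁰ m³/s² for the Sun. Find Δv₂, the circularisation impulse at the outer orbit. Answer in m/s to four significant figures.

Δv ≈ 7054 m/s

r₁ = 6.744×10⁷ km = 6.744×10¹⁰ m.
r₂ = 1.220×10⁹ km = 1.220×10¹² m.
Transfer ellipse a_t = (r₁ + r₂)/2 = 6.437×10¹¹ m.
At r₁: circular v_c1 = √(μ/r₁) = 44360 m/s; transfer-perihelion v_p = √[μ(2/r₁ − 1/a_t)] = 61070 m/s.
At r₂: circular v_c2 = √(μ/r₂) = 10430 m/s; transfer-aphelion v_a = √[μ(2/r₂ − 1/a_t)] = 3376 m/s.
Δv₂ = v_c2 − v_a = 7054 m/s.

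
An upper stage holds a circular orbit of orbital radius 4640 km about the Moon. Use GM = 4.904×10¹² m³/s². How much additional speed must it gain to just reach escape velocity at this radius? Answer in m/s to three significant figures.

Δv ≈ 426 m/s

r = 4640 km = 4.640×10⁶ m.
Circular speed v_c = √(μ/r) = 1028 m/s.
Escape speed v_esc = √(2μ/r) = √2 × v_c = 1454 m/s.
Δv = v_esc − v_c = 425.8 m/s.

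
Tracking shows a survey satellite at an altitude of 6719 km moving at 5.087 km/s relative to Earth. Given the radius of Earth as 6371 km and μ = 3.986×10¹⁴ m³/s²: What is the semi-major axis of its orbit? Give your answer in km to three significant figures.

r = 6371 + 6719 = 13090 km = 1.309×10⁷ m.
Vis-viva rearranged: 1/a = 2/r − v²/μ = 1.528×10⁻⁷ − 6.492×10⁻⁸ = 8.787×10⁻⁸ m⁻¹.
a = 1.138×10⁷ m = 11381 km.

a ≈ 11400 km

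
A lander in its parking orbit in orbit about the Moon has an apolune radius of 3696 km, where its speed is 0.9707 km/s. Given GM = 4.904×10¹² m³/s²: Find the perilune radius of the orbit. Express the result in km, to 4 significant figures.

perilune radius ≈ 2035 km

r_a = 3.696×10⁶ m.
Specific energy ε = v²/2 − μ/r = -8.557×10⁵ J/kg, so a = −μ/(2ε) = 2.865×10⁶ m.
The apsides satisfy r_p + r_a = 2a, so the perilune radius is 2a − r_a = 2.035×10⁶ m = 2034.9 km.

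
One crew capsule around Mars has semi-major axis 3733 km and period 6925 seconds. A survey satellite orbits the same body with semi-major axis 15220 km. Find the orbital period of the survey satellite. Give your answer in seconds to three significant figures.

T₂ ≈ 57000 seconds

Kepler's third law: T² ∝ a³, so T₂ = T₁ (a₂/a₁)^(3/2).
a₂/a₁ = 4.077, (a₂/a₁)^(3/2) = 8.233.
T₂ = 6925 × 8.233 = 57010 seconds.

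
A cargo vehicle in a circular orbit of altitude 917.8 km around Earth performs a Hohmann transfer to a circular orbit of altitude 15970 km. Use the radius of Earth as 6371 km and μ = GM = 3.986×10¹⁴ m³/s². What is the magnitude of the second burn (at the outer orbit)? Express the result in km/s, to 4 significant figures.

r₁ = 6371 + 917.8 = 7288.8 km = 7.2888×10⁶ m.
r₂ = 6371 + 15970 = 22341 km = 2.2341×10⁷ m.
Transfer ellipse a_t = (r₁ + r₂)/2 = 1.481×10⁷ m.
At r₁: circular v_c1 = √(μ/r₁) = 7395 m/s; transfer-perigee v_p = √[μ(2/r₁ − 1/a_t)] = 9081 m/s.
At r₂: circular v_c2 = √(μ/r₂) = 4224 m/s; transfer-apogee v_a = √[μ(2/r₂ − 1/a_t)] = 2963 m/s.
Δv₂ = v_c2 − v_a = 1261 m/s.
= 1.261 km/s.

Δv ≈ 1.261 km/s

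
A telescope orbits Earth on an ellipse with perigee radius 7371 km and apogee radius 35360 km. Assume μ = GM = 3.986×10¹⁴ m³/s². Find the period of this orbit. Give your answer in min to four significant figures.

T ≈ 518.0 min

Semi-major axis a = (r_p + r_a)/2 = (7371.0 + 35360)/2 = 21366 km = 2.137×10⁷ m.
By Kepler's third law T = 2π√(a³/μ) = 2π × 4.947×10³ = 3.108×10⁴ s.
= 518.0 min.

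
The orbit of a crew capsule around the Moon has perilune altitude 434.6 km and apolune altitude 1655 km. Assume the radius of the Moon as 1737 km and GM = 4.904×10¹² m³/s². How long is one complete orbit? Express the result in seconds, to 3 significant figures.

r_p = 1737 + 434.6 = 2171.6 km = 2.1716×10⁶ m.
r_a = 1737 + 1655 = 3392.0 km = 3.3920×10⁶ m.
Semi-major axis a = (r_p + r_a)/2 = (2171.6 + 3392.0)/2 = 2781.8 km = 2.782×10⁶ m.
By Kepler's third law T = 2π√(a³/μ) = 2π × 2.095×10³ = 1.316×10⁴ s.

T ≈ 13200 seconds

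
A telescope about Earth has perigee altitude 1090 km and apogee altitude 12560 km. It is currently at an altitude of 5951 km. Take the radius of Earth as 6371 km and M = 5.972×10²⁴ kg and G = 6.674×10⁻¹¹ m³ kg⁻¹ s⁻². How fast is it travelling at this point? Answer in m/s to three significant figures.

μ = GM = 6.674×10⁻¹¹ × 5.972×10²⁴ = 3.986×10¹⁴ m³/s².
r_p = 6371 + 1090 = 7461.0 km = 7.4610×10⁶ m.
r_a = 6371 + 12560 = 18931 km = 1.8931×10⁷ m.
r = 6371 + 5951 = 12322 km = 1.232×10⁷ m.
Semi-major axis a = (r_p + r_a)/2 = 13196 km = 1.320×10⁷ m.
Vis-viva: v² = μ(2/r − 1/a) = 3.986×10¹⁴ × (1.623×10⁻⁷ − 7.578×10⁻⁸) = 3.449×10⁷ m²/s².
v = 5873 m/s.

v ≈ 5870 m/s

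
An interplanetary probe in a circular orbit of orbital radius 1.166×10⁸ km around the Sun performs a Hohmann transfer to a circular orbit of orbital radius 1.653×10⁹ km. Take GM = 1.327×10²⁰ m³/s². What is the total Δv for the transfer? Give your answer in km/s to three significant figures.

Δv_total ≈ 18.1 km/s

r₁ = 1.166×10⁸ km = 1.166×10¹¹ m.
r₂ = 1.653×10⁹ km = 1.653×10¹² m.
Transfer ellipse a_t = (r₁ + r₂)/2 = 8.848×10¹¹ m.
At r₁: circular v_c1 = √(μ/r₁) = 33740 m/s; transfer-perihelion v_p = √[μ(2/r₁ − 1/a_t)] = 46110 m/s.
Δv₁ = v_p − v_c1 = 12380 m/s.
At r₂: circular v_c2 = √(μ/r₂) = 8960 m/s; transfer-aphelion v_a = √[μ(2/r₂ − 1/a_t)] = 3253 m/s.
Δv₂ = v_c2 − v_a = 5707 m/s.
Total Δv = Δv₁ + Δv₂ = 18080 m/s = 18.08 km/s.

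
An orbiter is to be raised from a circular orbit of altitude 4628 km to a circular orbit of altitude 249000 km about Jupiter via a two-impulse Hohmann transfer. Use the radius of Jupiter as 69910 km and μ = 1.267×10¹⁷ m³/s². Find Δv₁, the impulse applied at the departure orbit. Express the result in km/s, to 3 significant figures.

Δv ≈ 11.3 km/s

r₁ = 69910 + 4628 = 74538 km = 7.4538×10⁷ m.
r₂ = 69910 + 249000 = 318910 km = 3.1891×10⁸ m.
Transfer ellipse a_t = (r₁ + r₂)/2 = 1.967×10⁸ m.
At r₁: circular v_c1 = √(μ/r₁) = 41230 m/s; transfer-perijove v_p = √[μ(2/r₁ − 1/a_t)] = 52490 m/s.
Δv₁ = v_p − v_c1 = 11260 m/s.
= 11.26 km/s.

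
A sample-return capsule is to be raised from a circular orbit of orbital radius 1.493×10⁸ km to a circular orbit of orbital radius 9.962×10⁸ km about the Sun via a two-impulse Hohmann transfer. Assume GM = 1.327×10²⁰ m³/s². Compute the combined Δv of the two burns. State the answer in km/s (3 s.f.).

r₁ = 1.493×10⁸ km = 1.493×10¹¹ m.
r₂ = 9.962×10⁸ km = 9.962×10¹¹ m.
Transfer ellipse a_t = (r₁ + r₂)/2 = 5.728×10¹¹ m.
At r₁: circular v_c1 = √(μ/r₁) = 29810 m/s; transfer-perihelion v_p = √[μ(2/r₁ − 1/a_t)] = 39320 m/s.
Δv₁ = v_p − v_c1 = 9505 m/s.
At r₂: circular v_c2 = √(μ/r₂) = 11540 m/s; transfer-aphelion v_a = √[μ(2/r₂ − 1/a_t)] = 5893 m/s.
Δv₂ = v_c2 − v_a = 5649 m/s.
Total Δv = Δv₁ + Δv₂ = 15150 m/s = 15.15 km/s.

Δv_total ≈ 15.2 km/s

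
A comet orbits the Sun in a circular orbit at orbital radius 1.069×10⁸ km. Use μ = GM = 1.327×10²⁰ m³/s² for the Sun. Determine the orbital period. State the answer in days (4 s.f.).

T ≈ 220.6 days

r = 1.069×10⁸ km = 1.069×10¹¹ m.
Kepler's third law: T = 2π√(r³/μ) = 2π√((1.069×10¹¹)³ / 1.327×10²⁰).
r³/μ = 9.206×10¹² s², so T = 2π × 3.034×10⁶ = 1.906×10⁷ s.
Converting: 1.906×10⁷ s ÷ 86400 = 220.6 days.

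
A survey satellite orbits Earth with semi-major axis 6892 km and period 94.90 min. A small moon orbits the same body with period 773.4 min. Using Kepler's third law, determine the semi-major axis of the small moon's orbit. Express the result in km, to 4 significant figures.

a₂ ≈ 27910 km

Kepler's third law: a³ ∝ T², so a₂ = a₁ (T₂/T₁)^(2/3).
T₂/T₁ = 8.150, (T₂/T₁)^(2/3) = 4.050.
a₂ = 6892 × 4.050 = 27910 km.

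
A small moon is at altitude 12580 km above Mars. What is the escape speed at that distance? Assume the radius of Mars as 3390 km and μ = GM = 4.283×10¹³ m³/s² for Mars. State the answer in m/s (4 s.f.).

v_esc ≈ 2316 m/s

r = 3390 + 12580 = 15970 km = 1.5970×10⁷ m.
Escape speed v_esc = √(2μ/r) = √(2 × 4.283×10¹³ / 1.597×10⁷) = √(5.364×10⁶) = 2316 m/s.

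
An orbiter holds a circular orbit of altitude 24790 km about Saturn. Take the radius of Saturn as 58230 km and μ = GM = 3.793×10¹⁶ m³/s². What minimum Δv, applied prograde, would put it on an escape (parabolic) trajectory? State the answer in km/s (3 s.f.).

r = 58230 + 24790 = 83020 km = 8.3020×10⁷ m.
Circular speed v_c = √(μ/r) = 21370 m/s.
Escape speed v_esc = √(2μ/r) = √2 × v_c = 30230 m/s.
Δv = v_esc − v_c = 8854 m/s = 8.854 km/s.

Δv ≈ 8.85 km/s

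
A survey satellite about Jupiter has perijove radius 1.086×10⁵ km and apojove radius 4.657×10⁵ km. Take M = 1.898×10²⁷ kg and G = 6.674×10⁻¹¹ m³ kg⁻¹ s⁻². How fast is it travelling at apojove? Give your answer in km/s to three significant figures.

μ = GM = 6.674×10⁻¹¹ × 1.898×10²⁷ = 1.267×10¹⁷ m³/s².
Semi-major axis a = (r_p + r_a)/2 = 2.8715×10⁵ km = 2.872×10⁸ m.
Vis-viva: v² = μ(2/r − 1/a) = 1.267×10¹⁷ × (4.295×10⁻⁹ − 3.483×10⁻⁹) = 1.029×10⁸ m²/s².
v = 10140 m/s = 10.14 km/s.

v ≈ 10.1 km/s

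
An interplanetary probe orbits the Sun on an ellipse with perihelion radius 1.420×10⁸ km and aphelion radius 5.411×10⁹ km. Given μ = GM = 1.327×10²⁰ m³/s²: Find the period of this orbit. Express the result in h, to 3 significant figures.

T ≈ 701000 h

Semi-major axis a = (r_p + r_a)/2 = (1.4200×10⁸ + 5.4110×10⁹)/2 = 2.7765×10⁹ km = 2.776×10¹² m.
By Kepler's third law T = 2π√(a³/μ) = 2π × 4.016×10⁸ = 2.523×10⁹ s.
= 7.010×10⁵ h.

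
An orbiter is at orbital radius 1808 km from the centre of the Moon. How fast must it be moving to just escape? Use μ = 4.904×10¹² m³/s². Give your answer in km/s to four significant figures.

v_esc ≈ 2.329 km/s

r = 1808 km = 1.808×10⁶ m.
Escape speed v_esc = √(2μ/r) = √(2 × 4.904×10¹² / 1.808×10⁶) = √(5.425×10⁶) = 2329 m/s.
= 2.329 km/s.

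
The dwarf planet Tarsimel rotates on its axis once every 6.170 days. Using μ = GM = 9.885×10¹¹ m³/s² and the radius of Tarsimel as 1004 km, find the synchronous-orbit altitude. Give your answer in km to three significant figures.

T = 6.170 days = 5.331×10⁵ s.
A synchronous orbit has period T, so by Kepler's third law a = (μT²/4π²)^(1/3).
μT²/4π² = 9.885×10¹¹ × (5.331×10⁵)² / 39.48 = 7.116×10²¹ m³.
a = 1.923×10⁷ m = 19234 km.
Altitude h = a − R = 19234 − 1004 = 18230 km.

h_sync ≈ 18200 km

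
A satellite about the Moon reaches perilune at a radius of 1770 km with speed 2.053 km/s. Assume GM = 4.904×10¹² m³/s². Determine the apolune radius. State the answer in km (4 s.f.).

apolune radius ≈ 5624 km

r_p = 1.770×10⁶ m.
Specific energy ε = v²/2 − μ/r = -6.632×10⁵ J/kg, so a = −μ/(2ε) = 3.697×10⁶ m.
The apsides satisfy r_p + r_a = 2a, so the apolune radius is 2a − r_p = 5.624×10⁶ m = 5624.3 km.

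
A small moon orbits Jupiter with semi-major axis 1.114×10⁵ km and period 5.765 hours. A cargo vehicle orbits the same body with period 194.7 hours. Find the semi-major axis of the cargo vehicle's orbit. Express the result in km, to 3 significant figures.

Kepler's third law: a³ ∝ T², so a₂ = a₁ (T₂/T₁)^(2/3).
T₂/T₁ = 33.77, (T₂/T₁)^(2/3) = 10.45.
a₂ = 1.114×10⁵ × 10.45 = 1.164×10⁶ km.

a₂ ≈ 1.16×10⁶ km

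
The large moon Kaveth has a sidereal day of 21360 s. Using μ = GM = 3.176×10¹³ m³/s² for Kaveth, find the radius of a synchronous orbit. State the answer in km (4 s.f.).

r_sync ≈ 7160 km

A synchronous orbit has period T, so by Kepler's third law a = (μT²/4π²)^(1/3).
μT²/4π² = 3.176×10¹³ × (2.136×10⁴)² / 39.48 = 3.670×10²⁰ m³.
a = 7.160×10⁶ m = 7159.9 km.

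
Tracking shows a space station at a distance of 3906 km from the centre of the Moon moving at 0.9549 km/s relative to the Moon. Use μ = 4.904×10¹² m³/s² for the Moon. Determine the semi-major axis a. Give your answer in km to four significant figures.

r = 3.906×10⁶ m.
Vis-viva rearranged: 1/a = 2/r − v²/μ = 5.120×10⁻⁷ − 1.859×10⁻⁷ = 3.261×10⁻⁷ m⁻¹.
a = 3.067×10⁶ m = 3066.6 km.

a ≈ 3067 km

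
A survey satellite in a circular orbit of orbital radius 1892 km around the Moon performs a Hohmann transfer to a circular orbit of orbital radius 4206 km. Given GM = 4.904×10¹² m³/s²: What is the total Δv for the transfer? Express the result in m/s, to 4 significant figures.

r₁ = 1892 km = 1.892×10⁶ m.
r₂ = 4206 km = 4.206×10⁶ m.
Transfer ellipse a_t = (r₁ + r₂)/2 = 3.049×10⁶ m.
At r₁: circular v_c1 = √(μ/r₁) = 1610 m/s; transfer-perilune v_p = √[μ(2/r₁ − 1/a_t)] = 1891 m/s.
Δv₁ = v_p − v_c1 = 281.0 m/s.
At r₂: circular v_c2 = √(μ/r₂) = 1080 m/s; transfer-apolune v_a = √[μ(2/r₂ − 1/a_t)] = 850.6 m/s.
Δv₂ = v_c2 − v_a = 229.2 m/s.
Total Δv = Δv₁ + Δv₂ = 510.1 m/s.

Δv_total ≈ 510.1 m/s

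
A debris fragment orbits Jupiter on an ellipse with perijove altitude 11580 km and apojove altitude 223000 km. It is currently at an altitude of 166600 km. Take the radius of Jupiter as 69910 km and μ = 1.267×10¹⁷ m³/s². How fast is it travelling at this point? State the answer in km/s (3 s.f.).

r_p = 69910 + 11580 = 81490 km = 8.1490×10⁷ m.
r_a = 69910 + 223000 = 292910 km = 2.9291×10⁸ m.
r = 69910 + 166600 = 2.3651×10⁵ km = 2.365×10⁸ m.
Semi-major axis a = (r_p + r_a)/2 = 1.8720×10⁵ km = 1.872×10⁸ m.
Vis-viva: v² = μ(2/r − 1/a) = 1.267×10¹⁷ × (8.456×10⁻⁹ − 5.342×10⁻⁹) = 3.946×10⁸ m²/s².
v = 19860 m/s = 19.86 km/s.

v ≈ 19.9 km/s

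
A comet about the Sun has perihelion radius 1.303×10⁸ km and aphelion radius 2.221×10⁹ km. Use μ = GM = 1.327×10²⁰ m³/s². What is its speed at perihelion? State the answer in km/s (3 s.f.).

v ≈ 43.9 km/s

Semi-major axis a = (r_p + r_a)/2 = 1.1756×10⁹ km = 1.176×10¹² m.
Vis-viva: v² = μ(2/r − 1/a) = 1.327×10²⁰ × (1.535×10⁻¹¹ − 8.506×10⁻¹³) = 1.924×10⁹ m²/s².
v = 43860 m/s = 43.86 km/s.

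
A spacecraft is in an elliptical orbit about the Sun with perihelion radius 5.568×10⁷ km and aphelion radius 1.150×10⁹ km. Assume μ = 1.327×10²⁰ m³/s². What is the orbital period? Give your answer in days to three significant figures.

T ≈ 2950 days

Semi-major axis a = (r_p + r_a)/2 = (5.5680×10⁷ + 1.1500×10⁹)/2 = 6.0284×10⁸ km = 6.028×10¹¹ m.
By Kepler's third law T = 2π√(a³/μ) = 2π × 4.063×10⁷ = 2.553×10⁸ s.
= 2955 days.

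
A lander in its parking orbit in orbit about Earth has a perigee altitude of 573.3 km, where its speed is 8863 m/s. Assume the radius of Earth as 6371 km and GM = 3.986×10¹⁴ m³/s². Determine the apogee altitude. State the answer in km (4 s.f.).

r_p = 6371 + 573.3 = 6944.3 km = 6.944×10⁶ m.
Specific energy ε = v²/2 − μ/r = -1.812×10⁷ J/kg, so a = −μ/(2ε) = 1.100×10⁷ m.
The apsides satisfy r_p + r_a = 2a, so the apogee radius is 2a − r_p = 1.505×10⁷ m = 15050 km.
Apogee altitude = 15050 − 6371 = 8678.6 km.

apogee altitude ≈ 8679 km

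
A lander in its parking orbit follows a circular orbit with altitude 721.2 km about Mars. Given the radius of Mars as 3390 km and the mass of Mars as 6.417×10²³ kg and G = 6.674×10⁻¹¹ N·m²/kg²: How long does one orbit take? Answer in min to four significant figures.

T ≈ 133.4 min

μ = GM = 6.674×10⁻¹¹ × 6.417×10²³ = 4.283×10¹³ m³/s².
r = 3390 + 721.2 = 4111.2 km = 4.1112×10⁶ m.
Kepler's third law: T = 2π√(r³/μ) = 2π√((4.111×10⁶)³ / 4.283×10¹³).
r³/μ = 1.623×10⁶ s², so T = 2π × 1.274×10³ = 8.003×10³ s.
Converting: 8.003×10³ s ÷ 60.00 = 133.4 min.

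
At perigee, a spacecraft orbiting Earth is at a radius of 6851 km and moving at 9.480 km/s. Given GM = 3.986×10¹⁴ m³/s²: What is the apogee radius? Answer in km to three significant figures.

apogee radius ≈ 23200 km

r_p = 6.851×10⁶ m.
Specific energy ε = v²/2 − μ/r = -1.325×10⁷ J/kg, so a = −μ/(2ε) = 1.505×10⁷ m.
The apsides satisfy r_p + r_a = 2a, so the apogee radius is 2a − r_p = 2.324×10⁷ m = 23241 km.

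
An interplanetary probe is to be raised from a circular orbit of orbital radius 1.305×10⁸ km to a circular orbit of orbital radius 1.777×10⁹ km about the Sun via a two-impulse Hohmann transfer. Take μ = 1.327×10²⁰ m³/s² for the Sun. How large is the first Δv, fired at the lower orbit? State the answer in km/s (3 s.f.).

Δv ≈ 11.6 km/s

r₁ = 1.305×10⁸ km = 1.305×10¹¹ m.
r₂ = 1.777×10⁹ km = 1.777×10¹² m.
Transfer ellipse a_t = (r₁ + r₂)/2 = 9.538×10¹¹ m.
At r₁: circular v_c1 = √(μ/r₁) = 31890 m/s; transfer-perihelion v_p = √[μ(2/r₁ − 1/a_t)] = 43530 m/s.
Δv₁ = v_p − v_c1 = 11640 m/s.
= 11.64 km/s.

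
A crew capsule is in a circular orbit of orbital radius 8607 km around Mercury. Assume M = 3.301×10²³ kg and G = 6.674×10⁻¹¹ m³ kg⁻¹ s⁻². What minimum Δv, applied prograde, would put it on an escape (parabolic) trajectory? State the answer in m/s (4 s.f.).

μ = GM = 6.674×10⁻¹¹ × 3.301×10²³ = 2.203×10¹³ m³/s².
r = 8607 km = 8.607×10⁶ m.
Circular speed v_c = √(μ/r) = 1600 m/s.
Escape speed v_esc = √(2μ/r) = √2 × v_c = 2263 m/s.
Δv = v_esc − v_c = 662.7 m/s.

Δv ≈ 662.7 m/s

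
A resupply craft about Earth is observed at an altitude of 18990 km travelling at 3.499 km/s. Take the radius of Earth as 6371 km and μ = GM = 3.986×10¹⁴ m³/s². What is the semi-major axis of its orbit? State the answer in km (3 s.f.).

a ≈ 20800 km

r = 6371 + 18990 = 25361 km = 2.536×10⁷ m.
Specific orbital energy ε = v²/2 − μ/r = (3499)²/2 − 3.986×10¹⁴/2.536×10⁷ = -9.596×10⁶ J/kg.
Since ε = −μ/(2a), a = −μ/(2ε) = 2.077×10⁷ m = 20770 km.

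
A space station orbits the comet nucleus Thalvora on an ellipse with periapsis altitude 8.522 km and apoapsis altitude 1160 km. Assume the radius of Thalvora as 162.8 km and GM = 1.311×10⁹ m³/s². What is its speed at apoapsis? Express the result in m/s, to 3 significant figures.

r_p = 162.8 + 8.522 = 171.32 km = 1.7132×10⁵ m.
r_a = 162.8 + 1160 = 1322.8 km = 1.3228×10⁶ m.
Semi-major axis a = (r_p + r_a)/2 = 747.06 km = 7.471×10⁵ m.
Vis-viva: v² = μ(2/r − 1/a) = 1.311×10⁹ × (1.512×10⁻⁶ − 1.339×10⁻⁶) = 2.273×10² m²/s².
v = 15.08 m/s.

v ≈ 15.1 m/s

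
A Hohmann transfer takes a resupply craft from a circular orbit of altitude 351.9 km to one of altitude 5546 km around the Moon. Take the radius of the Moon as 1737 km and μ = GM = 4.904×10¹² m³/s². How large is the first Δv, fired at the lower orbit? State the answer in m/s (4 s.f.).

Δv ≈ 378.0 m/s

r₁ = 1737 + 351.9 = 2088.9 km = 2.0889×10⁶ m.
r₂ = 1737 + 5546 = 7283.0 km = 7.2830×10⁶ m.
Transfer ellipse a_t = (r₁ + r₂)/2 = 4.686×10⁶ m.
At r₁: circular v_c1 = √(μ/r₁) = 1532 m/s; transfer-perilune v_p = √[μ(2/r₁ − 1/a_t)] = 1910 m/s.
Δv₁ = v_p − v_c1 = 378.0 m/s.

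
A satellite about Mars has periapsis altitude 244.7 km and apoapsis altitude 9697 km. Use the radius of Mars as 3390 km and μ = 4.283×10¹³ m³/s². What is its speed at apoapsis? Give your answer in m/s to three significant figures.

r_p = 3390 + 244.7 = 3634.7 km = 3.6347×10⁶ m.
r_a = 3390 + 9697 = 13087 km = 1.3087×10⁷ m.
Semi-major axis a = (r_p + r_a)/2 = 8360.9 km = 8.361×10⁶ m.
Vis-viva: v² = μ(2/r − 1/a) = 4.283×10¹³ × (1.528×10⁻⁷ − 1.196×10⁻⁷) = 1.423×10⁶ m²/s².
v = 1193 m/s.

v ≈ 1190 m/s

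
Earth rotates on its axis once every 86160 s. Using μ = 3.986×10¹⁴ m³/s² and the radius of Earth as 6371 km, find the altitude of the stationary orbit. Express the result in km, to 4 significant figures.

A synchronous orbit has period T, so by Kepler's third law a = (μT²/4π²)^(1/3).
μT²/4π² = 3.986×10¹⁴ × (8.616×10⁴)² / 39.48 = 7.495×10²² m³.
a = 4.216×10⁷ m = 42163 km.
Altitude h = a − R = 42163 − 6371 = 35792 km.

h_sync ≈ 35790 km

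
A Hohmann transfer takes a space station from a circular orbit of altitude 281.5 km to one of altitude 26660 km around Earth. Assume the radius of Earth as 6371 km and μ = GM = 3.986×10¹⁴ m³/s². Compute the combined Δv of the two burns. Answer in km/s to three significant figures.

r₁ = 6371 + 281.5 = 6652.5 km = 6.6525×10⁶ m.
r₂ = 6371 + 26660 = 33031 km = 3.3031×10⁷ m.
Transfer ellipse a_t = (r₁ + r₂)/2 = 1.984×10⁷ m.
At r₁: circular v_c1 = √(μ/r₁) = 7741 m/s; transfer-perigee v_p = √[μ(2/r₁ − 1/a_t)] = 9987 m/s.
Δv₁ = v_p − v_c1 = 2247 m/s.
At r₂: circular v_c2 = √(μ/r₂) = 3474 m/s; transfer-apogee v_a = √[μ(2/r₂ − 1/a_t)] = 2011 m/s.
Δv₂ = v_c2 − v_a = 1462 m/s.
Total Δv = Δv₁ + Δv₂ = 3709 m/s = 3.709 km/s.

Δv_total ≈ 3.71 km/s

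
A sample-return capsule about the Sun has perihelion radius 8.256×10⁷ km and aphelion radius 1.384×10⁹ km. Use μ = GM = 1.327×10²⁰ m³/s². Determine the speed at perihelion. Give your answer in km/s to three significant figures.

v ≈ 55.1 km/s

Semi-major axis a = (r_p + r_a)/2 = 7.3328×10⁸ km = 7.333×10¹¹ m.
Vis-viva: v² = μ(2/r − 1/a) = 1.327×10²⁰ × (2.422×10⁻¹¹ − 1.364×10⁻¹²) = 3.034×10⁹ m²/s².
v = 55080 m/s = 55.08 km/s.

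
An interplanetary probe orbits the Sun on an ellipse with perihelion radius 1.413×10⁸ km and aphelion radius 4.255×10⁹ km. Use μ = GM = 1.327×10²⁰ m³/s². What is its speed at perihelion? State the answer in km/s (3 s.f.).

Semi-major axis a = (r_p + r_a)/2 = 2.1982×10⁹ km = 2.198×10¹² m.
Vis-viva: v² = μ(2/r − 1/a) = 1.327×10²⁰ × (1.415×10⁻¹¹ − 4.549×10⁻¹³) = 1.818×10⁹ m²/s².
v = 42640 m/s = 42.64 km/s.

v ≈ 42.6 km/s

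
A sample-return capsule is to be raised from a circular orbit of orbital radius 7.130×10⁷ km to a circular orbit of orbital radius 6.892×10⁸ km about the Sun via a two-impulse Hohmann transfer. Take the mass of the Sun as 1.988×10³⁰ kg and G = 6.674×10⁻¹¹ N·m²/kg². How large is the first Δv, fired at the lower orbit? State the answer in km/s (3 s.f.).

Δv ≈ 14.9 km/s

μ = GM = 6.674×10⁻¹¹ × 1.988×10³⁰ = 1.327×10²⁰ m³/s².
r₁ = 7.130×10⁷ km = 7.130×10¹⁰ m.
r₂ = 6.892×10⁸ km = 6.892×10¹¹ m.
Transfer ellipse a_t = (r₁ + r₂)/2 = 3.802×10¹¹ m.
At r₁: circular v_c1 = √(μ/r₁) = 43140 m/s; transfer-perihelion v_p = √[μ(2/r₁ − 1/a_t)] = 58080 m/s.
Δv₁ = v_p − v_c1 = 14940 m/s.
= 14.94 km/s.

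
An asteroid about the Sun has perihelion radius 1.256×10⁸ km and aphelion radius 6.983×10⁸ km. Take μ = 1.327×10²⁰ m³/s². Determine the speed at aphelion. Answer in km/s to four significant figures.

v ≈ 7.612 km/s

Semi-major axis a = (r_p + r_a)/2 = 4.1195×10⁸ km = 4.120×10¹¹ m.
Vis-viva: v² = μ(2/r − 1/a) = 1.327×10²⁰ × (2.864×10⁻¹² − 2.427×10⁻¹²) = 5.794×10⁷ m²/s².
v = 7612 m/s = 7.612 km/s.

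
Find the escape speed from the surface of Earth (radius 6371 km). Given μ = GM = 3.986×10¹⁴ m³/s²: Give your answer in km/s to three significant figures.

r = R = 6.371×10⁶ m.
Escape speed v_esc = √(2μ/r) = √(2 × 3.986×10¹⁴ / 6.371×10⁶) = √(1.251×10⁸) = 11190 m/s.
= 11.19 km/s.

v_esc ≈ 11.2 km/s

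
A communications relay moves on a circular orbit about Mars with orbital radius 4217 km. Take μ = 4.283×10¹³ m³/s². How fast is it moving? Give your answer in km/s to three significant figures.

r = 4217 km = 4.217×10⁶ m.
For a circular orbit v = √(μ/r) = √(4.283×10¹³ / 4.217×10⁶) = √(1.016×10⁷) = 3187 m/s.
That is 3.187 km/s.

v ≈ 3.19 km/s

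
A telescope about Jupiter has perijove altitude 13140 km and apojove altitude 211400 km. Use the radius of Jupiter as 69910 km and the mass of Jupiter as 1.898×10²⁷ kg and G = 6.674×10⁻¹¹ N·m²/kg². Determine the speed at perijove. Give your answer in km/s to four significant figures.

μ = GM = 6.674×10⁻¹¹ × 1.898×10²⁷ = 1.267×10¹⁷ m³/s².
r_p = 69910 + 13140 = 83050 km = 8.3050×10⁷ m.
r_a = 69910 + 211400 = 281310 km = 2.8131×10⁸ m.
Semi-major axis a = (r_p + r_a)/2 = 1.8218×10⁵ km = 1.822×10⁸ m.
Vis-viva: v² = μ(2/r − 1/a) = 1.267×10¹⁷ × (2.408×10⁻⁸ − 5.489×10⁻⁹) = 2.355×10⁹ m²/s².
v = 48530 m/s = 48.53 km/s.

v ≈ 48.53 km/s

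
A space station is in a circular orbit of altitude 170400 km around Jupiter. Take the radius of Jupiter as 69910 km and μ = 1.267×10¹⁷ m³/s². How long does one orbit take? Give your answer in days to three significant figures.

r = 69910 + 170400 = 240310 km = 2.4031×10⁸ m.
Kepler's third law: T = 2π√(r³/μ) = 2π√((2.403×10⁸)³ / 1.267×10¹⁷).
r³/μ = 1.095×10⁸ s², so T = 2π × 1.047×10⁴ = 6.576×10⁴ s.
Converting: 6.576×10⁴ s ÷ 86400 = 0.7611 days.

T ≈ 0.761 days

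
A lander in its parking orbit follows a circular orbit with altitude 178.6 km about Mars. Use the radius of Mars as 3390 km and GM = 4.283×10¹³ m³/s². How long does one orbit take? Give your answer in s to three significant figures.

r = 3390 + 178.6 = 3568.6 km = 3.5686×10⁶ m.
Kepler's third law: T = 2π√(r³/μ) = 2π√((3.569×10⁶)³ / 4.283×10¹³).
r³/μ = 1.061×10⁶ s², so T = 2π × 1.030×10³ = 6.472×10³ s.

T ≈ 6470 s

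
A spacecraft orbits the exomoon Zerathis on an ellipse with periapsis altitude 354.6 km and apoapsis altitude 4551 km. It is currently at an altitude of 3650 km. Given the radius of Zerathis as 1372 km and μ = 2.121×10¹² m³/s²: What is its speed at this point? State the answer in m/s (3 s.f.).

r_p = 1372 + 354.6 = 1726.6 km = 1.7266×10⁶ m.
r_a = 1372 + 4551 = 5923.0 km = 5.9230×10⁶ m.
r = 1372 + 3650 = 5022.0 km = 5.022×10⁶ m.
Semi-major axis a = (r_p + r_a)/2 = 3824.8 km = 3.825×10⁶ m.
Vis-viva: v² = μ(2/r − 1/a) = 2.121×10¹² × (3.982×10⁻⁷ − 2.615×10⁻⁷) = 2.901×10⁵ m²/s².
v = 538.7 m/s.

v ≈ 539 m/s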